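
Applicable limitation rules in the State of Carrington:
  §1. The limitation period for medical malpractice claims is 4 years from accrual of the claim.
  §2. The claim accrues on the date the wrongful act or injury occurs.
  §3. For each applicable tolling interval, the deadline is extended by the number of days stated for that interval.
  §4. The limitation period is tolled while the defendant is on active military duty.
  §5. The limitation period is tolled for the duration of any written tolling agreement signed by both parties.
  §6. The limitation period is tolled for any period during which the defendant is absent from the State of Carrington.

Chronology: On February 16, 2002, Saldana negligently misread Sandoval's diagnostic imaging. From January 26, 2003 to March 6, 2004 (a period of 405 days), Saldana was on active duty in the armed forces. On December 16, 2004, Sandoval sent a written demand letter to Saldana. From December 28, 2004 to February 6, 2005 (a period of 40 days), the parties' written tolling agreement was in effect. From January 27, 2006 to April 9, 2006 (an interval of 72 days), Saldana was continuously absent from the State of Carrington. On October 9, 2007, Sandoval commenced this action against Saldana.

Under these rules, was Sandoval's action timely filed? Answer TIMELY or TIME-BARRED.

The claim accrued on February 16, 2002, the date of the act.
The untolled deadline — 4 years after February 16, 2002 — is February 16, 2006.
The defendant's active military service from January 26, 2003 to March 6, 2004 tolled the period for 405 days, extending the deadline to March 28, 2007.
The period was tolled for 40 days by the written tolling agreement (December 28, 2004 to February 6, 2005), pushing the deadline to May 7, 2007.
The period was tolled for 72 days by the defendant's absence from the jurisdiction (January 27, 2006 to April 9, 2006), pushing the deadline to July 18, 2007.
Nothing else in the chronology tolls or restarts the period.
The October 9, 2007 filing falls after the July 18, 2007 deadline; the claim is time-barred.

TIME-BARRED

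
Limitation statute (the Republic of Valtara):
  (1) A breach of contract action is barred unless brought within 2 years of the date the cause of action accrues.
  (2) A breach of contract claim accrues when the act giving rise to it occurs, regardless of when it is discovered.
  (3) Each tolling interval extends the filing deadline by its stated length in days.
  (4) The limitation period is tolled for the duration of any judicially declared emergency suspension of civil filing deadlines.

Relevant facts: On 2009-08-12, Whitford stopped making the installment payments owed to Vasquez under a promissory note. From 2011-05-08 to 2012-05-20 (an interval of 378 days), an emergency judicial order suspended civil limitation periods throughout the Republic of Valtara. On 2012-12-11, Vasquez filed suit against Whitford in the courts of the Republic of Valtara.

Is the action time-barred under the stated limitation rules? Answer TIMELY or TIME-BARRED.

TIME-BARRED

The claim accrued on 2009-08-12, when the wrongful act occurred.
The untolled deadline — 2 years after 2009-08-12 — is 2011-08-12.
The emergency suspension of filing deadlines from 2011-05-08 to 2012-05-20 tolled the period for 378 days, extending the deadline to 2012-08-24.
Vasquez filed on 2012-12-11, after the 2012-08-24 deadline, so the action is time-barred.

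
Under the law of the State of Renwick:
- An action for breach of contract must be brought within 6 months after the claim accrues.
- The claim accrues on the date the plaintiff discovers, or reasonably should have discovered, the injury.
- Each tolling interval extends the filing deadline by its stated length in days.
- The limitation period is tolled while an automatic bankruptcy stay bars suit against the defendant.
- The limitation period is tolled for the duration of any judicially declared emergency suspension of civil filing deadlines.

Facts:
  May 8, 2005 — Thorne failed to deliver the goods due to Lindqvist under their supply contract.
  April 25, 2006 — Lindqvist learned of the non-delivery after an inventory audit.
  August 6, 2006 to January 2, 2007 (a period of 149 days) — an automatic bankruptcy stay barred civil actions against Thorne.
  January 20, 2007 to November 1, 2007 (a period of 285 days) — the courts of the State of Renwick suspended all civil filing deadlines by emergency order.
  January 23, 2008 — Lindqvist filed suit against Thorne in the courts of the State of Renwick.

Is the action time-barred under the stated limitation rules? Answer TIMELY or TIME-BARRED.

TIME-BARRED

The claim did not accrue until Lindqvist discovered the injury on April 25, 2006; the May 8, 2005 act date does not start the clock under the stated rule.
The untolled deadline — 6 months after April 25, 2006 — is October 25, 2006.
Because the automatic bankruptcy stay ran from August 6, 2006 to January 2, 2007, the deadline is extended by 149 days to March 23, 2007.
The period was tolled for 285 days by the emergency suspension of filing deadlines (January 20, 2007 to November 1, 2007), pushing the deadline to January 2, 2008.
Filing on January 23, 2008 missed the January 2, 2008 deadline — the action is time-barred.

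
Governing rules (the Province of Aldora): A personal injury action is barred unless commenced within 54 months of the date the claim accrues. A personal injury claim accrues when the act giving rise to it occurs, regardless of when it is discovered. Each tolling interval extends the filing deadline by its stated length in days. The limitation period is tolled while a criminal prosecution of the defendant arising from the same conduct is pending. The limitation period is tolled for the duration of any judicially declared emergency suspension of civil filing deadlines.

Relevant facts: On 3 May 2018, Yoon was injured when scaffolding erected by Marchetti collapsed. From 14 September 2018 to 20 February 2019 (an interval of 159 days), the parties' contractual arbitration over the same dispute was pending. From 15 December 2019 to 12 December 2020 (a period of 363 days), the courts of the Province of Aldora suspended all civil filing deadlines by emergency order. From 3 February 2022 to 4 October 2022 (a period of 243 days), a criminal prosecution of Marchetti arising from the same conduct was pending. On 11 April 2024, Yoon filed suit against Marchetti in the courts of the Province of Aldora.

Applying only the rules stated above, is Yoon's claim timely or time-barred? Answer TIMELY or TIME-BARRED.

TIMELY

The limitation period began to run on 3 May 2018.
Adding the 54 months base period to 3 May 2018 gives a deadline of 3 November 2022, before any tolling.
The period was tolled for 363 days by the emergency suspension of filing deadlines (15 December 2019 to 12 December 2020), pushing the deadline to 1 November 2023.
The pending criminal prosecution from 3 February 2022 to 4 October 2022 tolled the period for 243 days, extending the deadline to 1 July 2024.
The pending related arbitration from 14 September 2018 to 20 February 2019 does not toll the period, because no stated rule makes a pending arbitration a tolling event.
The 11 April 2024 filing precedes the 1 July 2024 deadline; the claim is timely.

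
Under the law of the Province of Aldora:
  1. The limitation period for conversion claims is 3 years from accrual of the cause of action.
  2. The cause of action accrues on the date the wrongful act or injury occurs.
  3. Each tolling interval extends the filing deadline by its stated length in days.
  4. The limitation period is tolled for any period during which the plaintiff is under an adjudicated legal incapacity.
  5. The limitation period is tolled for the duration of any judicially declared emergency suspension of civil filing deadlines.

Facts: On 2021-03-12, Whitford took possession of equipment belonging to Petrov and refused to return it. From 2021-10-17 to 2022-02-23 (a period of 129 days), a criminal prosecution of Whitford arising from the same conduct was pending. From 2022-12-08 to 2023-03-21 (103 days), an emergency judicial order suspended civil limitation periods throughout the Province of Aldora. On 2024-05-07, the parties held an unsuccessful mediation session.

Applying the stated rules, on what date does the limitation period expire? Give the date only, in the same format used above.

2024-06-23

The cause of action accrued on 2021-03-12, the date of the act.
Adding the 3 years base period to 2021-03-12 gives a deadline of 2024-03-12, before any tolling.
Because the emergency suspension of filing deadlines ran from 2022-12-08 to 2023-03-21, the deadline is extended by 103 days to 2024-06-23.
The pending criminal prosecution from 2021-10-17 to 2022-02-23 does not toll the period, because no stated rule makes a criminal prosecution a tolling event.
The other events in the timeline have no effect on the limitation period under the stated rules.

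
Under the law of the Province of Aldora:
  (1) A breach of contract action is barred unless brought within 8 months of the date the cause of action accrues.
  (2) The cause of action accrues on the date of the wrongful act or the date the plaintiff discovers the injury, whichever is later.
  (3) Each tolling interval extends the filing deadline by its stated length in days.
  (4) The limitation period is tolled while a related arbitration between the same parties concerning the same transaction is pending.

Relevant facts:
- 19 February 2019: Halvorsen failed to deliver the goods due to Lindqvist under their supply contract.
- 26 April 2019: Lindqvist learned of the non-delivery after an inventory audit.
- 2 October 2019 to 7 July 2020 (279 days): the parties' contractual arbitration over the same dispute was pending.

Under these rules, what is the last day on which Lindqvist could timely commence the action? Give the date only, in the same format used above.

30 September 2020

Because discovery on 26 April 2019 post-dates the 19 February 2019 act, accrual under the later-of rule falls on 26 April 2019.
The untolled deadline — 8 months after 26 April 2019 — is 26 December 2019.
Because the pending related arbitration ran from 2 October 2019 to 7 July 2020, the deadline is extended by 279 days to 30 September 2020.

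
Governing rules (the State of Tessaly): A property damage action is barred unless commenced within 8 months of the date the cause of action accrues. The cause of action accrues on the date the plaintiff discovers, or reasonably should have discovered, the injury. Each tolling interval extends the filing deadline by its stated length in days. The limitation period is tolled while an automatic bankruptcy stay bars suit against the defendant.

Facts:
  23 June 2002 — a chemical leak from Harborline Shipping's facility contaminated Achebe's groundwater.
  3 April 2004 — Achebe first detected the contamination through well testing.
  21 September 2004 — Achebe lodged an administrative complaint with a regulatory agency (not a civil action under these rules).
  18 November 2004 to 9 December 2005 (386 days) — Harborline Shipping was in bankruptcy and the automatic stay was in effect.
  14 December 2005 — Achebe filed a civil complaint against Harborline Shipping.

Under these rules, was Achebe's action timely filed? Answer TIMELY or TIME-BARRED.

Accrual is tied to discovery, so the period began on 3 April 2004 rather than on 23 June 2002 when the act occurred.
The untolled deadline — 8 months after 3 April 2004 — is 3 December 2004.
Because the automatic bankruptcy stay ran from 18 November 2004 to 9 December 2005, the deadline is extended by 386 days to 24 December 2005.
The other events in the timeline have no effect on the limitation period under the stated rules.
The 14 December 2005 filing precedes the 24 December 2005 deadline; the claim is timely.

TIMELY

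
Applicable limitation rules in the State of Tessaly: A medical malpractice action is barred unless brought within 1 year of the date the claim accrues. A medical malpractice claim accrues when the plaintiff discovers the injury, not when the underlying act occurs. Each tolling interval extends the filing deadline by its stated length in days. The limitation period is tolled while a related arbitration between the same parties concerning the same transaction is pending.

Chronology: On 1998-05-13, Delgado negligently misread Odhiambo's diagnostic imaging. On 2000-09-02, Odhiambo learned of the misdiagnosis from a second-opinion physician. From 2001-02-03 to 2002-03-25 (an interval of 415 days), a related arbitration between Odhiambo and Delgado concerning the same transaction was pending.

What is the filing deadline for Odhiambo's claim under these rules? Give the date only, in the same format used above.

2002-10-22

Under the discovery rule, the claim accrued on 2000-09-02, when Odhiambo discovered the injury — not on the 1998-05-13 date of the underlying act.
1 year from 2000-09-02 is 2001-09-02.
The pending related arbitration from 2001-02-03 to 2002-03-25 tolled the period for 415 days, extending the deadline to 2002-10-22.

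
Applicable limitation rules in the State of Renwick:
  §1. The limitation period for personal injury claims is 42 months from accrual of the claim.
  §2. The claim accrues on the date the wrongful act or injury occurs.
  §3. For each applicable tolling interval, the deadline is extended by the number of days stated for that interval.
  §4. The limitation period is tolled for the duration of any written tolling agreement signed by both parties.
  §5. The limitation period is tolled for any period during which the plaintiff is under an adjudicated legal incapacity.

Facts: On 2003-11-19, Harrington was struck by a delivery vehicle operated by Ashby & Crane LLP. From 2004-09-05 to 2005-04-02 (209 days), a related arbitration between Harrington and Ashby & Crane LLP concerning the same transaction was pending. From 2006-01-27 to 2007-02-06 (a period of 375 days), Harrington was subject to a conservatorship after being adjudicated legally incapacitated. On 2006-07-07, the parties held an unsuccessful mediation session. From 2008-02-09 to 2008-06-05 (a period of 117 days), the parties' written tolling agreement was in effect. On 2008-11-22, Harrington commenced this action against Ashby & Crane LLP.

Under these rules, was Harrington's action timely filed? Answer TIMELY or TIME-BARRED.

TIME-BARRED

The limitation period began to run on 2003-11-19.
42 months from 2003-11-19 is 2007-05-19.
The period was tolled for 375 days by the plaintiff's legal incapacity (2006-01-27 to 2007-02-06), pushing the deadline to 2008-05-28.
Because the written tolling agreement ran from 2008-02-09 to 2008-06-05, the deadline is extended by 117 days to 2008-09-22.
No stated provision tolls the period for a pending arbitration, so the interval from 2004-09-05 to 2005-04-02 has no effect on the deadline.
None of the other events listed affects the running of the period under the stated rules.
Filing on 2008-11-22 missed the 2008-09-22 deadline — the action is time-barred.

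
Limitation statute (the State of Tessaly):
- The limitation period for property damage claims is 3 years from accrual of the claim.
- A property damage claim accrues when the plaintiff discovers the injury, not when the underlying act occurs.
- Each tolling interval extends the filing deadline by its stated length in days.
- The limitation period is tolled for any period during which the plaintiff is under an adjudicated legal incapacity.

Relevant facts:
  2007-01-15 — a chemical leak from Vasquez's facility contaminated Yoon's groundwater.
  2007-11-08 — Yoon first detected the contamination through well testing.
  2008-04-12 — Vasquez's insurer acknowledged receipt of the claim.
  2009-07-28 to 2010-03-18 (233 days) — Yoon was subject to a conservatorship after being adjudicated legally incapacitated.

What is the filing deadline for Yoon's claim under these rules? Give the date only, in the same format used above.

2011-06-29

Under the discovery rule, the claim accrued on 2007-11-08, when Yoon discovered the injury — not on the 2007-01-15 date of the underlying act.
3 years from 2007-11-08 is 2010-11-08.
Because the plaintiff's legal incapacity ran from 2009-07-28 to 2010-03-18, the deadline is extended by 233 days to 2011-06-29.
None of the other events listed affects the running of the period under the stated rules.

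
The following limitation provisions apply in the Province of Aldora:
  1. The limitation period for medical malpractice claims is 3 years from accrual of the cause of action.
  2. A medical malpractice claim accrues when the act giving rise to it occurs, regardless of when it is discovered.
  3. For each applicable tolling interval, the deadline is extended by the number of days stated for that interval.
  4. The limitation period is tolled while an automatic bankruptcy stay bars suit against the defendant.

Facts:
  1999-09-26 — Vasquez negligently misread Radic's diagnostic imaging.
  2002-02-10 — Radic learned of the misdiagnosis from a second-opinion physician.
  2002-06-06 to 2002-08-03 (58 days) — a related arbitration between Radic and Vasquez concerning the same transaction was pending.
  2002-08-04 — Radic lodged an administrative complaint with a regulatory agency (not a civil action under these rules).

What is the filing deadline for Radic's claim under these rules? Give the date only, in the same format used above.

Accrual is governed by the date of the act, so the period began to run on 1999-09-26; the later discovery on 2002-02-10 is irrelevant under the stated rule.
3 years from 1999-09-26 is 2002-09-26.
Although a pending arbitration ran from 2002-06-06 to 2002-08-03, the stated rules do not make that a tolling event, so it is disregarded.
Nothing else in the chronology tolls or restarts the period.

2002-09-26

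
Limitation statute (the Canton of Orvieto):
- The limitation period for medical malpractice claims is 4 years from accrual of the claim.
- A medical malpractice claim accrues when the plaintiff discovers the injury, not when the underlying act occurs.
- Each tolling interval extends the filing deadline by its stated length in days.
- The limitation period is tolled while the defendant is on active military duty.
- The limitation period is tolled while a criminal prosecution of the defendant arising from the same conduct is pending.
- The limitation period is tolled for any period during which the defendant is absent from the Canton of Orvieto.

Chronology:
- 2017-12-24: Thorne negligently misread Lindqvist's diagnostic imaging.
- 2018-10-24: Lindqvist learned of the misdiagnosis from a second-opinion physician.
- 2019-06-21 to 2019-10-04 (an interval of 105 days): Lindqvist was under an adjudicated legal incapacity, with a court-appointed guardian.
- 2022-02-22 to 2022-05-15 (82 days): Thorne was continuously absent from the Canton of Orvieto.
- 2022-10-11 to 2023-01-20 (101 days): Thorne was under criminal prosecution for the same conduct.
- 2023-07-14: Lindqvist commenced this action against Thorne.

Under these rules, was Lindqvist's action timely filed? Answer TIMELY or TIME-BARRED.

TIME-BARRED

Under the discovery rule, the claim accrued on 2018-10-24, when Lindqvist discovered the injury — not on the 2017-12-24 date of the underlying act.
Adding the 4 years base period to 2018-10-24 gives a deadline of 2022-10-24, before any tolling.
The defendant's absence from the jurisdiction from 2022-02-22 to 2022-05-15 tolled the period for 82 days, extending the deadline to 2023-01-14.
The period was tolled for 101 days by the pending criminal prosecution (2022-10-11 to 2023-01-20), pushing the deadline to 2023-04-25.
Although the plaintiff's incapacity ran from 2019-06-21 to 2019-10-04, the stated rules do not make that a tolling event, so it is disregarded.
Lindqvist filed on 2023-07-14, after the 2023-04-25 deadline, so the action is time-barred.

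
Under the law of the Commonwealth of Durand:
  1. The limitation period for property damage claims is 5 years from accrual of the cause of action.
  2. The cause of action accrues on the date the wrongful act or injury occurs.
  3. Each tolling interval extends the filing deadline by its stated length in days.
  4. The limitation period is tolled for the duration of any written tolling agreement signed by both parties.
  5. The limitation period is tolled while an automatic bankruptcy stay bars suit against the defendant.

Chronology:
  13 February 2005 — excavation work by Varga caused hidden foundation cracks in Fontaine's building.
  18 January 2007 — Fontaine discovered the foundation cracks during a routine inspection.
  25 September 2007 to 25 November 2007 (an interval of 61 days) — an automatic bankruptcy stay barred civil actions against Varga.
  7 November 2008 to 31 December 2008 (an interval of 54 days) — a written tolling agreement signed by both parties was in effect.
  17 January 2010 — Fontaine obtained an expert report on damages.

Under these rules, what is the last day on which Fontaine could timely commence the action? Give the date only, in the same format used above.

Because the rule ties accrual to occurrence, the claim accrued on 13 February 2005, not on the 18 January 2007 discovery date.
The untolled deadline — 5 years after 13 February 2005 — is 13 February 2010.
The automatic bankruptcy stay from 25 September 2007 to 25 November 2007 tolled the period for 61 days, extending the deadline to 15 April 2010.
The period was tolled for 54 days by the written tolling agreement (7 November 2008 to 31 December 2008), pushing the deadline to 8 June 2010.
None of the other events listed affects the running of the period under the stated rules.

8 June 2010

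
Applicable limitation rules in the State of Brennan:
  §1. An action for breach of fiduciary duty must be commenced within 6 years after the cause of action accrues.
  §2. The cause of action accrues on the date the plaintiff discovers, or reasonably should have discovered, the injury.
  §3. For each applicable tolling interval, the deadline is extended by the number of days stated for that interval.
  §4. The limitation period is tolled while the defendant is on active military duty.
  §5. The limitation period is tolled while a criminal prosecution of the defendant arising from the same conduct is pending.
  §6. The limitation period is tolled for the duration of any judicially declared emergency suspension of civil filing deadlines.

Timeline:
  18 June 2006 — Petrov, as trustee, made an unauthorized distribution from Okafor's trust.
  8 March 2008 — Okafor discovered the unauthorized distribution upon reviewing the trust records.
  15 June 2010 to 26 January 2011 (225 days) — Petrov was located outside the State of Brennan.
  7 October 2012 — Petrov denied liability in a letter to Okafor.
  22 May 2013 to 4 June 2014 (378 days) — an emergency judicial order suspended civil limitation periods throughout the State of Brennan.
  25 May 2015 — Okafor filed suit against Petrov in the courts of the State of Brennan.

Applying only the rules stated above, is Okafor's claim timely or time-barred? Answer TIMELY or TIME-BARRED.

TIME-BARRED

Accrual is tied to discovery, so the period began on 8 March 2008 rather than on 18 June 2006 when the act occurred.
Adding the 6 years base period to 8 March 2008 gives a deadline of 8 March 2014, before any tolling.
The emergency suspension of filing deadlines from 22 May 2013 to 4 June 2014 tolled the period for 378 days, extending the deadline to 21 March 2015.
Although the defendant's absence ran from 15 June 2010 to 26 January 2011, the stated rules do not make that a tolling event, so it is disregarded.
The other events in the timeline have no effect on the limitation period under the stated rules.
Okafor filed on 25 May 2015, after the 21 March 2015 deadline, so the action is time-barred.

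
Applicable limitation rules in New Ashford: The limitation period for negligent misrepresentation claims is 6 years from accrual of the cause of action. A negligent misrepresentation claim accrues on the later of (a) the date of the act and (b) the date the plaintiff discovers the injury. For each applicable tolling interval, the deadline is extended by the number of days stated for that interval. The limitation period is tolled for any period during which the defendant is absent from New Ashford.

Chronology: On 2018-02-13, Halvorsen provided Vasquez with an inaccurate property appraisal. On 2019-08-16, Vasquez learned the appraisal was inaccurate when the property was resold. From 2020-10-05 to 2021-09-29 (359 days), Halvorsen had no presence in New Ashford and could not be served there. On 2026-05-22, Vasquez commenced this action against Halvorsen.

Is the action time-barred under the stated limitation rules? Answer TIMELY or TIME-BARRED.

TIMELY

The claim accrued on 2019-08-16 — the later of the 2018-02-13 act and the 2019-08-16 discovery.
6 years from 2019-08-16 is 2025-08-16.
Because the defendant's absence from the jurisdiction ran from 2020-10-05 to 2021-09-29, the deadline is extended by 359 days to 2026-08-10.
The 2026-05-22 filing precedes the 2026-08-10 deadline; the claim is timely.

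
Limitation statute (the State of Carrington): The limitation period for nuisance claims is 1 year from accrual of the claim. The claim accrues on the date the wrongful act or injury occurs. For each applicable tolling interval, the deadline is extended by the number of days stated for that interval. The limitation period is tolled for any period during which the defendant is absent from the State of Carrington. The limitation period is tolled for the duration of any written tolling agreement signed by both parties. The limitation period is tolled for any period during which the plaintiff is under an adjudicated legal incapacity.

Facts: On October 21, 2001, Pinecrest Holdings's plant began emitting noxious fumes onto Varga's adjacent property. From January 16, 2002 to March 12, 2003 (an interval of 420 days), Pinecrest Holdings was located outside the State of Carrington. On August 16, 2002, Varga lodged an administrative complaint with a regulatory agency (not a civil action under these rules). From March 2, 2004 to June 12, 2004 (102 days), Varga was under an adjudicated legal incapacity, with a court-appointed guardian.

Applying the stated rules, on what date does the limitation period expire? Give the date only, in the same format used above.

The limitation period began to run on October 21, 2001.
The untolled deadline — 1 year after October 21, 2001 — is October 21, 2002.
The defendant's absence from the jurisdiction from January 16, 2002 to March 12, 2003 tolled the period for 420 days, extending the deadline to December 15, 2003.
By the time the plaintiff's legal incapacity began on March 2, 2004, the limitation period had already expired on December 15, 2003; that interval cannot revive it.
None of the other events listed affects the running of the period under the stated rules.

December 15, 2003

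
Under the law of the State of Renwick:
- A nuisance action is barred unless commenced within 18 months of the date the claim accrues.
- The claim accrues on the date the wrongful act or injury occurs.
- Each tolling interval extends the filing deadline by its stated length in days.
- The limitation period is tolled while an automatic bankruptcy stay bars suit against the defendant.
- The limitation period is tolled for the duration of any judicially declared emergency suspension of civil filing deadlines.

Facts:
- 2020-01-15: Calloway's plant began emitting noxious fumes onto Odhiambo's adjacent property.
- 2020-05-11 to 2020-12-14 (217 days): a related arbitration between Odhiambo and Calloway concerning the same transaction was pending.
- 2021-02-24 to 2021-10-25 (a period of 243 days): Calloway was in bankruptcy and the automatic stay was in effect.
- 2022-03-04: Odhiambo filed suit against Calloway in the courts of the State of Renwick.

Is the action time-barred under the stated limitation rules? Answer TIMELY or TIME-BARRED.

The claim accrued on 2020-01-15, the date of the act.
The untolled deadline — 18 months after 2020-01-15 — is 2021-07-15.
Because the automatic bankruptcy stay ran from 2021-02-24 to 2021-10-25, the deadline is extended by 243 days to 2022-03-15.
Although a pending arbitration ran from 2020-05-11 to 2020-12-14, the stated rules do not make that a tolling event, so it is disregarded.
Filing on 2022-03-04 beat the 2022-03-15 deadline — the action is timely.

TIMELY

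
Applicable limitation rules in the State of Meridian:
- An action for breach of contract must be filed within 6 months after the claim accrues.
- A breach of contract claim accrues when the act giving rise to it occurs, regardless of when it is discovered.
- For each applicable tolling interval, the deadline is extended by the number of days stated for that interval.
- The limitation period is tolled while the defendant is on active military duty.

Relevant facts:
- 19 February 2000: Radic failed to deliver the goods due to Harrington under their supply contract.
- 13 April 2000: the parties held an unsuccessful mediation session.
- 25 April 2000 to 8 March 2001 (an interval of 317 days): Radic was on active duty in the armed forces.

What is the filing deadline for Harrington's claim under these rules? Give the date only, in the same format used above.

2 July 2001

The limitation period began to run on 19 February 2000.
The untolled deadline — 6 months after 19 February 2000 — is 19 August 2000.
The period was tolled for 317 days by the defendant's active military service (25 April 2000 to 8 March 2001), pushing the deadline to 2 July 2001.
Nothing else in the chronology tolls or restarts the period.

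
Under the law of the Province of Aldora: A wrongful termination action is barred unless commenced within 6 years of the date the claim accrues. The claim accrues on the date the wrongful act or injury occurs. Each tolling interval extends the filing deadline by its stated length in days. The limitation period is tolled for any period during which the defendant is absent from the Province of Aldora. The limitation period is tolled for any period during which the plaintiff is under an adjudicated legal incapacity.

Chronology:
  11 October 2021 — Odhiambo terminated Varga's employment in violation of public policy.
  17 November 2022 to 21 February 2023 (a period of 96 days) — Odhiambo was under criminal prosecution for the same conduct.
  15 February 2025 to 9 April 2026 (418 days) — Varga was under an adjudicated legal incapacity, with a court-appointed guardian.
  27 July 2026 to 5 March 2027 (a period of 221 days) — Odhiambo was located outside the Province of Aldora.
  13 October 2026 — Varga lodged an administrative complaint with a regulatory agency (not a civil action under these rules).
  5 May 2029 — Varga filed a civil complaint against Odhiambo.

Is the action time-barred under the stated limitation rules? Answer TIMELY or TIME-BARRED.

The limitation period began to run on 11 October 2021.
6 years from 11 October 2021 is 11 October 2027.
The period was tolled for 418 days by the plaintiff's legal incapacity (15 February 2025 to 9 April 2026), pushing the deadline to 2 December 2028.
The defendant's absence from the jurisdiction from 27 July 2026 to 5 March 2027 tolled the period for 221 days, extending the deadline to 11 July 2029.
Although a criminal prosecution ran from 17 November 2022 to 21 February 2023, the stated rules do not make that a tolling event, so it is disregarded.
Nothing else in the chronology tolls or restarts the period.
Filing on 5 May 2029 beat the 11 July 2029 deadline — the action is timely.

TIMELY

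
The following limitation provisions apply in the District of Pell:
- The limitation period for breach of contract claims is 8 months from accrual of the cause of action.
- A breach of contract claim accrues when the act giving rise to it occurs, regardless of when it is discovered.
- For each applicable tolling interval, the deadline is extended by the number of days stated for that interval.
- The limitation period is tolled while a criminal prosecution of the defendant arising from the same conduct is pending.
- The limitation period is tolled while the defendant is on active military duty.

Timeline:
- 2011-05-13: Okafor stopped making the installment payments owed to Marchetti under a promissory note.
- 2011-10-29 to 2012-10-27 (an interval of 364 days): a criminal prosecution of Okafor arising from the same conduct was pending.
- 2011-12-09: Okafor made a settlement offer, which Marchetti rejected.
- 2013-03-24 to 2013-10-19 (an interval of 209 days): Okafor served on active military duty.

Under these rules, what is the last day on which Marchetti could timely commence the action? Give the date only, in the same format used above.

The cause of action accrued on 2011-05-13, the date of the act.
8 months from 2011-05-13 is 2012-01-13.
The period was tolled for 364 days by the pending criminal prosecution (2011-10-29 to 2012-10-27), pushing the deadline to 2013-01-11.
By the time the defendant's active military service began on 2013-03-24, the limitation period had already expired on 2013-01-11; that interval cannot revive it.
The other events in the timeline have no effect on the limitation period under the stated rules.

2013-01-11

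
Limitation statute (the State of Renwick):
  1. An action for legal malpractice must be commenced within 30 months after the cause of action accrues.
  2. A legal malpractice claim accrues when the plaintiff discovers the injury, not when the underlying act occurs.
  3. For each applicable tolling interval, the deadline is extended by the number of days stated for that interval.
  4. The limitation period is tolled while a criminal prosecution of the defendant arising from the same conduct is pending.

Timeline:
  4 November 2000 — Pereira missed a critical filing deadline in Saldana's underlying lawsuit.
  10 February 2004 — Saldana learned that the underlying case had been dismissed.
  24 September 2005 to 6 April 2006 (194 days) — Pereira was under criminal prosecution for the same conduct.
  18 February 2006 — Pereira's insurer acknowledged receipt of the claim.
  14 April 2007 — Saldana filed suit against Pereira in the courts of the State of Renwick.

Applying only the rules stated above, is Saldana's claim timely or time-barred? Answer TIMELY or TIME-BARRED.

The claim did not accrue until Saldana discovered the injury on 10 February 2004; the 4 November 2000 act date does not start the clock under the stated rule.
Adding the 30 months base period to 10 February 2004 gives a deadline of 10 August 2006, before any tolling.
The pending criminal prosecution from 24 September 2005 to 6 April 2006 tolled the period for 194 days, extending the deadline to 20 February 2007.
Nothing else in the chronology tolls or restarts the period.
The 14 April 2007 filing falls after the 20 February 2007 deadline; the claim is time-barred.

TIME-BARRED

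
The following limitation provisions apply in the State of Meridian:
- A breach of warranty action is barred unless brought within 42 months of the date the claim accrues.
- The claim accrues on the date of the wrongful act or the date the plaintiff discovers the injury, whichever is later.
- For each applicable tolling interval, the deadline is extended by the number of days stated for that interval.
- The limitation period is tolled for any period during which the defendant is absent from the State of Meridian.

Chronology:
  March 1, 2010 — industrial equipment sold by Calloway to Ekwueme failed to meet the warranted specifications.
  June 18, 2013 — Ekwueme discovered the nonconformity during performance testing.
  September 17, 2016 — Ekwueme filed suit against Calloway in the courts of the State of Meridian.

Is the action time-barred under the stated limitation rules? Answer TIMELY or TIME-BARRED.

TIMELY

The claim accrued on June 18, 2013 — the later of the March 1, 2010 act and the June 18, 2013 discovery.
42 months from June 18, 2013 is December 18, 2016.
Filing on September 17, 2016 beat the December 18, 2016 deadline — the action is timely.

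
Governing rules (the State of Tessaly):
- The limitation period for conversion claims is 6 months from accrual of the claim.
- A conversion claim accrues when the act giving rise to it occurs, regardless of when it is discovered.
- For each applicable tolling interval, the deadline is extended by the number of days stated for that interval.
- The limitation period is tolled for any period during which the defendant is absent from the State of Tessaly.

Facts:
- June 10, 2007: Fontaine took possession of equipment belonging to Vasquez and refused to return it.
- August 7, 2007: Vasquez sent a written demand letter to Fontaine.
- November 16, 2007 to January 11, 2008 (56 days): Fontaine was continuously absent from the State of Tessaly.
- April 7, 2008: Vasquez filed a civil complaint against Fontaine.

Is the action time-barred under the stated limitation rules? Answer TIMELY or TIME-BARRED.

TIME-BARRED

The claim accrued on June 10, 2007, when the wrongful act occurred.
The untolled deadline — 6 months after June 10, 2007 — is December 10, 2007.
The period was tolled for 56 days by the defendant's absence from the jurisdiction (November 16, 2007 to January 11, 2008), pushing the deadline to February 4, 2008.
Nothing else in the chronology tolls or restarts the period.
The April 7, 2008 filing falls after the February 4, 2008 deadline; the claim is time-barred.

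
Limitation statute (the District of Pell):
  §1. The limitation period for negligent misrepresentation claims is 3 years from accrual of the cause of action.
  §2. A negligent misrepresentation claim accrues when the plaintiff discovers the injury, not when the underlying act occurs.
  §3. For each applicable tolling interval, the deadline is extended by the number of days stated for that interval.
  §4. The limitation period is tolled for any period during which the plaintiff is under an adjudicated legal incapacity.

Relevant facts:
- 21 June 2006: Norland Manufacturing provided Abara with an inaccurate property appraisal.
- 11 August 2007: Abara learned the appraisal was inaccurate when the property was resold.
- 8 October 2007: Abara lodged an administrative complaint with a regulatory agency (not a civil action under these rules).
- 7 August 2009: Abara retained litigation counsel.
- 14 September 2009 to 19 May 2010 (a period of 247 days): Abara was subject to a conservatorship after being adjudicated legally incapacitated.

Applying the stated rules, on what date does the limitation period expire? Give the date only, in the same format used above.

15 April 2011

Accrual is tied to discovery, so the period began on 11 August 2007 rather than on 21 June 2006 when the act occurred.
3 years from 11 August 2007 is 11 August 2010.
The plaintiff's legal incapacity from 14 September 2009 to 19 May 2010 tolled the period for 247 days, extending the deadline to 15 April 2011.
The other events in the timeline have no effect on the limitation period under the stated rules.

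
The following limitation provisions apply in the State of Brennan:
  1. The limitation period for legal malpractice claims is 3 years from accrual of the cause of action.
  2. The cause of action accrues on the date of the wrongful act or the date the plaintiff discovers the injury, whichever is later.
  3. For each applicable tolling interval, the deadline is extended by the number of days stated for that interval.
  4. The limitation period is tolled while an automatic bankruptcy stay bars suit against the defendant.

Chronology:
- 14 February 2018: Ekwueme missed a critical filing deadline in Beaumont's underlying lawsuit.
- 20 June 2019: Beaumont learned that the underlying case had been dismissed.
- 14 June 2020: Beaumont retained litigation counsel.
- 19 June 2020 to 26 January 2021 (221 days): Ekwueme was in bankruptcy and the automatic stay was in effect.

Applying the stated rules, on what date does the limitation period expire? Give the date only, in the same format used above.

27 January 2023

The claim accrued on 20 June 2019 — the later of the 14 February 2018 act and the 20 June 2019 discovery.
3 years from 20 June 2019 is 20 June 2022.
Because the automatic bankruptcy stay ran from 19 June 2020 to 26 January 2021, the deadline is extended by 221 days to 27 January 2023.
None of the other events listed affects the running of the period under the stated rules.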